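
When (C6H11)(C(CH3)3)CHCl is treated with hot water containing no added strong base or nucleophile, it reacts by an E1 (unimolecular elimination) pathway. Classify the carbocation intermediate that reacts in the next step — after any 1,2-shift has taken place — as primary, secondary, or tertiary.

Step 1: Ionisation: the C–Cl σ-bond cleaves heterolytically; both bonding electrons depart with Cl⁻, leaving a secondary carbocation at the α-carbon.
Step 2: A hydride (H with its bonding pair) migrates from the adjacent cyclohexyl carbon to the cationic centre — a 1,2-hydride shift — upgrading the secondary cation to a tertiary one.
The cation rearranges from secondary to tertiary via a 1,2-hydride shift from the adjacent cyclohexyl carbon; the tertiary cation is what reacts next.

tertiary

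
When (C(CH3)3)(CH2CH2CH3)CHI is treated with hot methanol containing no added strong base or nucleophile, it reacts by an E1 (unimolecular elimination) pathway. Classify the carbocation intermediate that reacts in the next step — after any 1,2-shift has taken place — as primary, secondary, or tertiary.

tertiary

Step 1: The C–I bond breaks with both electrons going to the iodide; I⁻ leaves and a secondary carbocation remains.
Step 2: A 1,2-methyl shift from the adjacent tert-butyl carbon moves the positive charge from the secondary centre to an adjacent carbon, generating a more stable tertiary carbocation.
The cation rearranges from secondary to tertiary via a 1,2-methyl shift from the adjacent tert-butyl carbon; the tertiary cation is what reacts next.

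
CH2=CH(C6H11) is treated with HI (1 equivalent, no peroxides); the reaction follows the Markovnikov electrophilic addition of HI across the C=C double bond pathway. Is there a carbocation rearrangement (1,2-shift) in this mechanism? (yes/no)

yes

The first-formed carbocation is secondary.
The adjacent cyclohexyl carbon already bears 2 other carbon substituents and has a hydrogen to migrate; after a 1,2-hydride shift from that carbon the positive charge sits on a tertiary centre.
Tertiary is more stable than secondary, so the shift occurs.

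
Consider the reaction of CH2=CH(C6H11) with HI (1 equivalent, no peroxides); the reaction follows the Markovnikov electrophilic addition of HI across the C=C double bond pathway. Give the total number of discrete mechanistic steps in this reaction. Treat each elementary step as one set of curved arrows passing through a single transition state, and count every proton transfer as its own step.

Step 1: Protonation of the alkene by HI: the π bond acts as the nucleophile and picks up H⁺, giving the more stable (Markovnikov) secondary carbocation. The H–I bond breaks heterolytically, releasing I⁻.
Step 2: A hydride (H with its bonding pair) migrates from the adjacent cyclohexyl carbon to the cationic centre — a 1,2-hydride shift — upgrading the secondary cation to a tertiary one.
Step 3: Nucleophilic attack by I⁻ on the carbocation completes the addition, giving R–I.
Total: 3 elementary steps.

3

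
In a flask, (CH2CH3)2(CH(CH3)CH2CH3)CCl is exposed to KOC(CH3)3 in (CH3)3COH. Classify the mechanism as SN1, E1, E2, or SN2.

Conditions: a strong/bulky base with a tertiary substrate bearing a β-hydrogen.
These conditions are the textbook signature of the E2 pathway.
A strong (often hindered) base removes a β-H in concert with loss of the leaving group — bimolecular elimination.

E2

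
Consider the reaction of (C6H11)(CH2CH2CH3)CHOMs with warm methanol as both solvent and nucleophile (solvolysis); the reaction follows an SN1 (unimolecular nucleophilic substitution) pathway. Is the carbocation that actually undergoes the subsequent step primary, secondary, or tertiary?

tertiary

Step 1: Ionisation: the C–O σ-bond cleaves heterolytically; both bonding electrons depart with MsO⁻, leaving a secondary carbocation at the α-carbon.
Step 2: Carbocation rearrangement: a 1,2-hydride shift from the adjacent cyclohexyl carbon converts the initially-formed secondary cation into the more stable tertiary cation.
The cation rearranges from secondary to tertiary via a 1,2-hydride shift from the adjacent cyclohexyl carbon; the tertiary cation is what reacts next.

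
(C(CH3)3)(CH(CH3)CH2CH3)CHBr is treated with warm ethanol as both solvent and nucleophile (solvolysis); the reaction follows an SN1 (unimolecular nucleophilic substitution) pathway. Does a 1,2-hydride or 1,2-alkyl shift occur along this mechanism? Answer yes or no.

The first-formed carbocation is secondary.
The adjacent sec-butyl carbon already bears 2 other carbon substituents and has a hydrogen to migrate; after a 1,2-hydride shift from that carbon the positive charge sits on a tertiary centre.
Tertiary is more stable than secondary, so the shift occurs.

yes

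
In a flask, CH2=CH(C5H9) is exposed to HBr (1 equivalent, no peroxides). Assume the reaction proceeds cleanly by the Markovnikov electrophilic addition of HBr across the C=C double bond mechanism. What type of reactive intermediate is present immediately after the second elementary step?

Step 1: Electrophilic addition begins with the π(C=C) electrons forming a bond to the proton of HBr. Following Markovnikov's rule, the resulting cation is secondary. The H–Br bond breaks heterolytically, releasing Br⁻.
Step 2: A 1,2-hydride shift from the adjacent cyclopentyl carbon moves the positive charge from the secondary centre to an adjacent carbon, generating a more stable tertiary carbocation.
After step 2 the species present is a tertiary carbocation.

tertiary carbocation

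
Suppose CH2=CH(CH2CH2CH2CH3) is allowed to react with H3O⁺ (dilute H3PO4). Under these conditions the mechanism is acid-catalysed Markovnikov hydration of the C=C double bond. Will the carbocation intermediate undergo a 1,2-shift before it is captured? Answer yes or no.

The first-formed carbocation is secondary.
No single 1,2-shift to an adjacent carbon would produce a more-substituted cation than the one already present, so no rearrangement occurs.

no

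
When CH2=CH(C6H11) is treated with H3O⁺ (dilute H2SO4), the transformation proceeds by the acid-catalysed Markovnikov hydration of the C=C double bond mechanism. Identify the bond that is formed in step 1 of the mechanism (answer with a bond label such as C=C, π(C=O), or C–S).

C–H

Step 1: Electrophilic addition begins with the π(C=C) electrons forming a bond to the proton of H3O⁺. Following Markovnikov's rule, the resulting cation is secondary. H2O is released.
The bond formed in this step is the C–H bond.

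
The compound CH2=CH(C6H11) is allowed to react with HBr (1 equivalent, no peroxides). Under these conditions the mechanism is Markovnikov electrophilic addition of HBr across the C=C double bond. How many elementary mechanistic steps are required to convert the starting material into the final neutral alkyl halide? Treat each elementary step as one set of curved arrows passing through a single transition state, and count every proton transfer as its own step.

3

Step 1: Electrophilic addition begins with the π(C=C) electrons forming a bond to the proton of HBr. Following Markovnikov's rule, the resulting cation is secondary. The H–Br bond breaks heterolytically, releasing Br⁻.
Step 2: A 1,2-hydride shift from the adjacent cyclohexyl carbon moves the positive charge from the secondary centre to an adjacent carbon, generating a more stable tertiary carbocation.
Step 3: Br⁻ captures the cation: a lone pair on Br⁻ fills the empty p orbital, producing the alkyl halide product.
Total: 3 elementary steps.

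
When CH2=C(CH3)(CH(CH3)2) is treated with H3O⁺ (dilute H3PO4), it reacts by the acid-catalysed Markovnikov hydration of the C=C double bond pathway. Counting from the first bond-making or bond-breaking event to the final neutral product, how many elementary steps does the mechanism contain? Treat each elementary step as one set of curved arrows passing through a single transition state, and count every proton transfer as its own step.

3

Step 1: Electrophilic addition begins with the π(C=C) electrons forming a bond to the proton of H3O⁺. Following Markovnikov's rule, the resulting cation is tertiary. H2O is released.
(No 1,2-shift: no single shift to an adjacent carbon would give a more stable cation.)
Step 2: Nucleophilic capture of the cation by H2O produces the protonated alcohol (an oxonium ion).
Step 3: H2O removes a proton from the oxonium oxygen, regenerating H3O⁺ and giving the neutral alcohol.
Total: 3 elementary steps.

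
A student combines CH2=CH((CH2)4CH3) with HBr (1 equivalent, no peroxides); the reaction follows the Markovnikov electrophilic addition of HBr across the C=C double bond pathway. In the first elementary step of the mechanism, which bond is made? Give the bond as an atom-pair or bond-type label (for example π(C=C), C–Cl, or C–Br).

Step 1: Protonation of the alkene by HBr: the π bond acts as the nucleophile and picks up H⁺, giving the more stable (Markovnikov) secondary carbocation. The H–Br bond breaks heterolytically, releasing Br⁻.
The bond formed in this step is the C–H bond.

C–H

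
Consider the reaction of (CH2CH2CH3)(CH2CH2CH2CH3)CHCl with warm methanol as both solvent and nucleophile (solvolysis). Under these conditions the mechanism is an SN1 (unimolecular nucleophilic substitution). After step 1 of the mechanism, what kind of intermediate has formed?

Step 1: Unassisted departure of Cl⁻ (taking the C–Cl bonding pair) generates a secondary carbocation.
After step 1 the species present is a secondary carbocation.

secondary carbocation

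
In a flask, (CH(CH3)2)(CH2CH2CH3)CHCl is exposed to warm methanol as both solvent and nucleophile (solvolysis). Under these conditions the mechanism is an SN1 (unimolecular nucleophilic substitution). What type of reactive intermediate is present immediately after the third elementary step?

Step 1: Ionisation: the C–Cl σ-bond cleaves heterolytically; both bonding electrons depart with Cl⁻, leaving a secondary carbocation at the α-carbon.
Step 2: A hydride (H with its bonding pair) migrates from the adjacent isopropyl carbon to the cationic centre — a 1,2-hydride shift — upgrading the secondary cation to a tertiary one.
Step 3: Nucleophilic capture: the oxygen of CH3OH bonds to the cationic carbon, producing an oxonium-ion intermediate.
After step 3 the species present is an oxonium ion.

oxonium ion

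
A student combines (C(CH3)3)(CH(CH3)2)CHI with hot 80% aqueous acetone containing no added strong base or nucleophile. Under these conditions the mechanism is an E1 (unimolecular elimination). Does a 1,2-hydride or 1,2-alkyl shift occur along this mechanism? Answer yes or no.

yes

The first-formed carbocation is secondary.
The adjacent isopropyl carbon already bears 2 other carbon substituents and has a hydrogen to migrate; after a 1,2-hydride shift from that carbon the positive charge sits on a tertiary centre.
Tertiary is more stable than secondary, so the shift occurs.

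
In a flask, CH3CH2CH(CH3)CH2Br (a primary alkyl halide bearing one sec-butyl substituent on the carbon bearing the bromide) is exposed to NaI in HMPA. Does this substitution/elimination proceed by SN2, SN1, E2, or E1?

SN2

Conditions: a primary substrate with a strong nucleophile in the polar aprotic solvent HMPA.
These conditions are the textbook signature of the SN2 pathway.
An unhindered substrate with a strong nucleophile in a polar aprotic solvent favours one-step backside displacement.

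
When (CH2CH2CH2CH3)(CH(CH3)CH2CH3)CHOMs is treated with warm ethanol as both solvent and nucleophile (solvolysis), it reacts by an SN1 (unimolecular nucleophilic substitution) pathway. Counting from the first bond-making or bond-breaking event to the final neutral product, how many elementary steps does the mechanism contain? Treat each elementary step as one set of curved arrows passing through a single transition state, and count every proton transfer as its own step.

4

Step 1: Unassisted departure of MsO⁻ (taking the C–O bonding pair) generates a secondary carbocation.
Step 2: A hydride (H with its bonding pair) migrates from the adjacent sec-butyl carbon to the cationic centre — a 1,2-hydride shift — upgrading the secondary cation to a tertiary one.
Step 3: A lone pair on the oxygen of CH3CH2OH attacks the carbocation, forming a new C–O σ-bond and an oxonium ion.
Step 4: Deprotonation of the oxonium oxygen by solvent ethanol yields the neutral ether.
Total: 4 elementary steps.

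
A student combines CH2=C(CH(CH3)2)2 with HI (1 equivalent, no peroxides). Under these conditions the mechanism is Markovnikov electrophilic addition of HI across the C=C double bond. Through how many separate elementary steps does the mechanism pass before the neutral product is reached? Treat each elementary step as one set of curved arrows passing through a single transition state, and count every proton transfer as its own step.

Step 1: Electrophilic addition begins with the π(C=C) electrons forming a bond to the proton of HI. Following Markovnikov's rule, the resulting cation is tertiary. The H–I bond breaks heterolytically, releasing I⁻.
(No 1,2-shift: no single shift to an adjacent carbon would give a more stable cation.)
Step 2: The I⁻ anion donates a lone pair to the carbocation, forming the new C–I σ-bond and giving the neutral alkyl halide.
Total: 2 elementary steps.

2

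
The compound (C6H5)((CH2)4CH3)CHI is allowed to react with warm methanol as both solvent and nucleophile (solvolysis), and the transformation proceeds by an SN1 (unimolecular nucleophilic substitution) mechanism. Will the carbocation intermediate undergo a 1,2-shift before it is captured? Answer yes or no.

The first-formed carbocation is secondary.
No single 1,2-shift to an adjacent carbon would produce a more-substituted cation than the one already present, so no rearrangement occurs.

no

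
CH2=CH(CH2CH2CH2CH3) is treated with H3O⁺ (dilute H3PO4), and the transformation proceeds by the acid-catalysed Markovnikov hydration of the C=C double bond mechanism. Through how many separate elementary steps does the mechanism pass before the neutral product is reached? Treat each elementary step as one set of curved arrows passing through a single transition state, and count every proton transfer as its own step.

3

Step 1: Electrophilic addition begins with the π(C=C) electrons forming a bond to the proton of H3O⁺. Following Markovnikov's rule, the resulting cation is secondary. H2O is released.
(No 1,2-shift: no single shift to an adjacent carbon would give a more stable cation.)
Step 2: Nucleophilic capture of the cation by H2O produces the protonated alcohol (an oxonium ion).
Step 3: Proton transfer from the O–H of the oxonium ion to H2O completes the catalytic cycle and yields the alcohol.
Total: 3 elementary steps.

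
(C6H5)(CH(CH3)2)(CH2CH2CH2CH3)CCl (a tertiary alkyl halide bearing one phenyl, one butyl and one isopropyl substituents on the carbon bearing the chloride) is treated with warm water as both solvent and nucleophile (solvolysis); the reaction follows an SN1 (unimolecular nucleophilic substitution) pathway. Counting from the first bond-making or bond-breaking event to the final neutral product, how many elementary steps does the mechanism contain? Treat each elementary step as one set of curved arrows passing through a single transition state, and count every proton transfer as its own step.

Step 1: Ionisation: the C–Cl σ-bond cleaves heterolytically; both bonding electrons depart with Cl⁻, leaving a tertiary carbocation at the α-carbon.
(No 1,2-shift: no single shift to an adjacent carbon would give a more stable cation.)
Step 2: Nucleophilic capture: the oxygen of H2O bonds to the cationic carbon, producing an oxonium-ion intermediate.
Step 3: Deprotonation of the oxonium oxygen by solvent water yields the neutral alcohol.
Total: 3 elementary steps.

3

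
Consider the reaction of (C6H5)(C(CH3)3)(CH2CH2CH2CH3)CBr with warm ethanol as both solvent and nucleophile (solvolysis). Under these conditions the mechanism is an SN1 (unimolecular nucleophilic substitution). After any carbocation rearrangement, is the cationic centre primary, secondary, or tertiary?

tertiary

Step 1: Unassisted departure of Br⁻ (taking the C–Br bonding pair) generates a tertiary carbocation.
No single 1,2-shift to an adjacent carbon would give a more-substituted cation, so no rearrangement occurs.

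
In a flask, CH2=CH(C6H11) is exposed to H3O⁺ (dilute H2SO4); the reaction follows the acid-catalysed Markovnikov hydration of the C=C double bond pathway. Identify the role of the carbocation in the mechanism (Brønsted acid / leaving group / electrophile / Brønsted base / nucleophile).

electrophile

Step 3: Nucleophilic capture of the cation by H2O produces the protonated alcohol (an oxonium ion).
The carbocation accepts an electron pair into an empty or π* orbital — it is the electrophile.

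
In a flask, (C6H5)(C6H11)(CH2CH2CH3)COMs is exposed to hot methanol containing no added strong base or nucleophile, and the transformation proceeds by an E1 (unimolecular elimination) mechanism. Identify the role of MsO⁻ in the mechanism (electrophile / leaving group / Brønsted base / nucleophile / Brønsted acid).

leaving group

Step 1: Ionisation: the C–O σ-bond cleaves heterolytically; both bonding electrons depart with MsO⁻, leaving a tertiary carbocation at the α-carbon.
MsO⁻ departs with both electrons of the breaking σ-bond — that is the definition of a leaving group.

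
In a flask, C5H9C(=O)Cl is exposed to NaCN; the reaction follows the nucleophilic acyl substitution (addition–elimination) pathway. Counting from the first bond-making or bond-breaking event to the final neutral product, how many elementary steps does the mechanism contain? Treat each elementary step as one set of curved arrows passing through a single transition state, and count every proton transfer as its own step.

Step 1: CN⁻ adds to the carbonyl carbon; the C=O π electrons shift onto oxygen and a tetrahedral alkoxide intermediate forms.
Step 2: Collapse of the tetrahedral intermediate: the alkoxide oxygen pushes its lone pair back to re-form C=O while Cl⁻ leaves.
Total: 2 elementary steps.

2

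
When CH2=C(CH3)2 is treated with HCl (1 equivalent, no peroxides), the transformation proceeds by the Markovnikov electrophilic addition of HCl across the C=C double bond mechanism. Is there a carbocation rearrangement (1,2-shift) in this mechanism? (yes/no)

no

The first-formed carbocation is tertiary.
No single 1,2-shift to an adjacent carbon would produce a more-substituted cation than the one already present, so no rearrangement occurs.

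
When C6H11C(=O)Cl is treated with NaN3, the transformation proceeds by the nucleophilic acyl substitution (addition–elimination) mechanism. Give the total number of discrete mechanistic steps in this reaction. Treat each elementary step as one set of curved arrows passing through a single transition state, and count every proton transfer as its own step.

Step 1: N3⁻ adds to the carbonyl carbon; the C=O π electrons shift onto oxygen and a tetrahedral alkoxide intermediate forms.
Step 2: Elimination step: re-formation of the carbonyl π bond drives out Cl⁻, giving the new acyl compound.
Total: 2 elementary steps.

2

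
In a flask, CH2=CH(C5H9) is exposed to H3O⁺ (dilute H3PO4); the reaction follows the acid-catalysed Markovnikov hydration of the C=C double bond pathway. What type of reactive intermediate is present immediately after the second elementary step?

tertiary carbocation

Step 1: Electrophilic addition begins with the π(C=C) electrons forming a bond to the proton of H3O⁺. Following Markovnikov's rule, the resulting cation is secondary. H2O is released.
Step 2: Carbocation rearrangement: a 1,2-hydride shift from the adjacent cyclopentyl carbon converts the initially-formed secondary cation into the more stable tertiary cation.
After step 2 the species present is a tertiary carbocation.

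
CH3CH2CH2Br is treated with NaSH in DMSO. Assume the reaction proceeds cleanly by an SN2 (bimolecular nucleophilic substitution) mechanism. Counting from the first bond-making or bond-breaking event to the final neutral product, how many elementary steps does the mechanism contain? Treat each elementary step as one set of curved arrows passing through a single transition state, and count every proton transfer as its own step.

Step 1: Backside attack by HS⁻ on the carbon bearing the bromide: the new C–S bond forms as the C–Br bond breaks, with Walden inversion at carbon.
Total: 1 elementary step.

1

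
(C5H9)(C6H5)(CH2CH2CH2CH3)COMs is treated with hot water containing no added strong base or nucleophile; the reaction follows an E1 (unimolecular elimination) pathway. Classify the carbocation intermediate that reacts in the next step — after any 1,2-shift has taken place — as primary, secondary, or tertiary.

Step 1: Ionisation: the C–O σ-bond cleaves heterolytically; both bonding electrons depart with MsO⁻, leaving a tertiary carbocation at the α-carbon.
No single 1,2-shift to an adjacent carbon would give a more-substituted cation, so no rearrangement occurs.

tertiary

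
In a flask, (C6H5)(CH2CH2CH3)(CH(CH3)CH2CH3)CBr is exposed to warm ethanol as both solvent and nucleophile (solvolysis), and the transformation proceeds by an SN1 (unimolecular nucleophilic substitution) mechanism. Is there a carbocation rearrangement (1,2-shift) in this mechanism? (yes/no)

The first-formed carbocation is tertiary.
No single 1,2-shift to an adjacent carbon would produce a more-substituted cation than the one already present, so no rearrangement occurs.

no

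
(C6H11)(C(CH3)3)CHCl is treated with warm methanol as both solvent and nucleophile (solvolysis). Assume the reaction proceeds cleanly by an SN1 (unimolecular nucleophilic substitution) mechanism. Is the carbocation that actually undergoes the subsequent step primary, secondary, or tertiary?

tertiary

Step 1: The C–Cl bond breaks with both electrons going to the chloride; Cl⁻ leaves and a secondary carbocation remains.
Step 2: Carbocation rearrangement: a 1,2-hydride shift from the adjacent cyclohexyl carbon converts the initially-formed secondary cation into the more stable tertiary cation.
The cation rearranges from secondary to tertiary via a 1,2-hydride shift from the adjacent cyclohexyl carbon; the tertiary cation is what reacts next.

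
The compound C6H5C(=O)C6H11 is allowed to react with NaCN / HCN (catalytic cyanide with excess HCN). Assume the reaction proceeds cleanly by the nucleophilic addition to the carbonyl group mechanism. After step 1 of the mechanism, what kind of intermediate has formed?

Step 1: A lone pair / filled orbital on CN⁻ attacks the electrophilic carbonyl carbon; the π(C=O) electrons shift onto oxygen, producing a tetrahedral alkoxide intermediate.
After step 1 the species present is a tetrahedral alkoxide intermediate.

tetrahedral alkoxide intermediate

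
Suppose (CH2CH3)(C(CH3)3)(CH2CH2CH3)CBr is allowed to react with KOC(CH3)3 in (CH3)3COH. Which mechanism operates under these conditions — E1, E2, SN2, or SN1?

Conditions: a strong/bulky base with a tertiary substrate bearing a β-hydrogen.
These conditions are the textbook signature of the E2 pathway.
A strong (often hindered) base removes a β-H in concert with loss of the leaving group — bimolecular elimination.

E2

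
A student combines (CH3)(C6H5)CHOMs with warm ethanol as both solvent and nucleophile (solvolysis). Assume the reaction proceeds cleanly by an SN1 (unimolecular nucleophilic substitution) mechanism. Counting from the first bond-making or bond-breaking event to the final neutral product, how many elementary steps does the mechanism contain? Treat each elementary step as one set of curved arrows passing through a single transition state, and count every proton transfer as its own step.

3

Step 1: Unassisted departure of MsO⁻ (taking the C–O bonding pair) generates a secondary carbocation.
(No 1,2-shift: no single shift to an adjacent carbon would give a more stable cation.)
Step 2: CH3CH2OH donates an oxygen lone pair into the empty p orbital of the cation, giving a protonated ether (an oxonium ion).
Step 3: A second solvent molecule removes the proton on oxygen, giving the neutral ether product.
Total: 3 elementary steps.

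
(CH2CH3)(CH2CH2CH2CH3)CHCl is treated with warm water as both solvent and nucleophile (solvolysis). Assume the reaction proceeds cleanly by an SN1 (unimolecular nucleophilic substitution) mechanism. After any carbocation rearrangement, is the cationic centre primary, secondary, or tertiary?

secondary

Step 1: Rate-determining heterolysis of the C–Cl bond gives Cl⁻ and a secondary carbocation.
No single 1,2-shift to an adjacent carbon would give a more-substituted cation, so no rearrangement occurs.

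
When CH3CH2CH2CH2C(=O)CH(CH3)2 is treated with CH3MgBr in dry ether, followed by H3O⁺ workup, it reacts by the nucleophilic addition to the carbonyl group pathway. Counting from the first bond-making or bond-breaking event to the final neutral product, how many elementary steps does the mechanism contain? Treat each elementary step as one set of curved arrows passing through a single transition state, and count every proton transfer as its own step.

2

Step 1: Nucleophilic addition: the carbanion-like carbon of CH3MgBr adds to the carbonyl carbon, pushing the π(C=O) electron pair onto oxygen and giving a tetrahedral alkoxide.
Step 2: The alkoxide picks up a proton during H3O⁺ workup to yield an alcohol.
Total: 2 elementary steps.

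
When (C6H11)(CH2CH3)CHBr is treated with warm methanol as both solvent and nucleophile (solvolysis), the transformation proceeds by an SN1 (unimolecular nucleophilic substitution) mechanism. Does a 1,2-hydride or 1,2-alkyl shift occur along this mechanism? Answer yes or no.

The first-formed carbocation is secondary.
The adjacent cyclohexyl carbon already bears 2 other carbon substituents and has a hydrogen to migrate; after a 1,2-hydride shift from that carbon the positive charge sits on a tertiary centre.
Tertiary is more stable than secondary, so the shift occurs.

yes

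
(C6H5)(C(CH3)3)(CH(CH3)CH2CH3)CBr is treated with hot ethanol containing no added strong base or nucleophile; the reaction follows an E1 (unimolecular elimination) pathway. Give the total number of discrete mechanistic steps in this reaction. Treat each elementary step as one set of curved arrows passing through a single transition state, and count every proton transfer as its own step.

2

Step 1: Rate-determining heterolysis of the C–Br bond gives Br⁻ and a tertiary carbocation.
(No 1,2-shift: no single shift to an adjacent carbon would give a more stable cation.)
Step 2: A weak base (an ethanol molecule from the solvent) removes a proton from a carbon adjacent to the cationic centre; the electrons of that C–H bond become the new π(C=C) bond, giving the alkene.
Total: 2 elementary steps.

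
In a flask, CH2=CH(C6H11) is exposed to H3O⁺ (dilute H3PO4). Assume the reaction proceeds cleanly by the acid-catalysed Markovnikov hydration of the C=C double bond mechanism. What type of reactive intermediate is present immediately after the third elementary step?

oxonium ion

Step 1: Protonation of the alkene by H3O⁺: the π bond acts as the nucleophile and picks up H⁺, giving the more stable (Markovnikov) secondary carbocation. H2O is released.
Step 2: Carbocation rearrangement: a 1,2-hydride shift from the adjacent cyclohexyl carbon converts the initially-formed secondary cation into the more stable tertiary cation.
Step 3: Water acts as the nucleophile: an oxygen lone pair bonds to the cationic carbon, giving an oxonium-ion intermediate.
After step 3 the species present is an oxonium ion.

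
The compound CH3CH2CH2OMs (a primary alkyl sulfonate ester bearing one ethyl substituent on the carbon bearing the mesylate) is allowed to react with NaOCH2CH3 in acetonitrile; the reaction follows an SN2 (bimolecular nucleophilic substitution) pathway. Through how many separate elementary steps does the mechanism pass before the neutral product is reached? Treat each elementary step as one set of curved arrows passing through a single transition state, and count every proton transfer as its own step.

1

Step 1: Backside attack by CH3CH2O⁻ on the carbon bearing the mesylate: the new C–O bond forms as the C–O bond breaks, with Walden inversion at carbon.
Total: 1 elementary step.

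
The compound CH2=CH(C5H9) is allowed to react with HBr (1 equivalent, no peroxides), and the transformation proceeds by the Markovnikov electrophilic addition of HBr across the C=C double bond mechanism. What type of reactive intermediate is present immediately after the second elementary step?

Step 1: Protonation of the alkene by HBr: the π bond acts as the nucleophile and picks up H⁺, giving the more stable (Markovnikov) secondary carbocation. The H–Br bond breaks heterolytically, releasing Br⁻.
Step 2: Carbocation rearrangement: a 1,2-hydride shift from the adjacent cyclopentyl carbon converts the initially-formed secondary cation into the more stable tertiary cation.
After step 2 the species present is a tertiary carbocation.

tertiary carbocation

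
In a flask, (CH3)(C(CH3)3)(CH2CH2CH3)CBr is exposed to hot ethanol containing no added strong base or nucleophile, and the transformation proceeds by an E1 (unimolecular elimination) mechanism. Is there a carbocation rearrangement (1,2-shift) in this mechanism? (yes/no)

no

The first-formed carbocation is tertiary.
No single 1,2-shift to an adjacent carbon would produce a more-substituted cation than the one already present, so no rearrangement occurs.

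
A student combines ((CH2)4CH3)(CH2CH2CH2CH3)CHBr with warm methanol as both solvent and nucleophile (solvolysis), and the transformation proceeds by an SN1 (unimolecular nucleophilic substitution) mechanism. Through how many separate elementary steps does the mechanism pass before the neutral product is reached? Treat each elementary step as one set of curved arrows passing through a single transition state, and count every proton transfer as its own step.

3

Step 1: Ionisation: the C–Br σ-bond cleaves heterolytically; both bonding electrons depart with Br⁻, leaving a secondary carbocation at the α-carbon.
(No 1,2-shift: no single shift to an adjacent carbon would give a more stable cation.)
Step 2: CH3OH donates an oxygen lone pair into the empty p orbital of the cation, giving a protonated ether (an oxonium ion).
Step 3: Deprotonation of the oxonium oxygen by solvent methanol yields the neutral ether.
Total: 3 elementary steps.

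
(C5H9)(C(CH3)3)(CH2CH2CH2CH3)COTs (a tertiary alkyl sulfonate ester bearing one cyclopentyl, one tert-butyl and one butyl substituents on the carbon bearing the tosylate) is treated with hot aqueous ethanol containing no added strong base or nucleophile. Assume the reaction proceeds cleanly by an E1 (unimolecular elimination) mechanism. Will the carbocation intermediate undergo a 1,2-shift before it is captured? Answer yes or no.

no

The first-formed carbocation is tertiary.
No single 1,2-shift to an adjacent carbon would produce a more-substituted cation than the one already present, so no rearrangement occurs.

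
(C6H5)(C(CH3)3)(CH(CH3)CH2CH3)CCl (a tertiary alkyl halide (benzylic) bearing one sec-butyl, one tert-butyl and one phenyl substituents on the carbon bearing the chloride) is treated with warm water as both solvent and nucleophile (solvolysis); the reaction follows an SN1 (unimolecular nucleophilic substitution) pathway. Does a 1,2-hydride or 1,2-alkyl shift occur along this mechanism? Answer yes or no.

no

The first-formed carbocation is tertiary.
No single 1,2-shift to an adjacent carbon would produce a more-substituted cation than the one already present, so no rearrangement occurs.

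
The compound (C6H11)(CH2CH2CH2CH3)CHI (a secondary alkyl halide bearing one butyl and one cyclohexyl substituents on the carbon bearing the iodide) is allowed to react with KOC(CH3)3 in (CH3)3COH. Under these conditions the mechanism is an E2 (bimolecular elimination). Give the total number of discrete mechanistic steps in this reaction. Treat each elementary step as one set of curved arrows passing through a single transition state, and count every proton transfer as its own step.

Step 1: The strong base (CH3)3CO⁻ removes a β-hydrogen; in the same concerted event the electrons of the breaking C–H bond form the new π(C=C) bond and the C–I σ-bond breaks, expelling I⁻. Anti-periplanar geometry; one transition state.
Total: 1 elementary step.

1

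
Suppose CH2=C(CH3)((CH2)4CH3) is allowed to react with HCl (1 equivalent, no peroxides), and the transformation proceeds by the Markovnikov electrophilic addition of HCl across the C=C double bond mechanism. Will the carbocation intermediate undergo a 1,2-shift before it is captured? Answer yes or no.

The first-formed carbocation is tertiary.
No single 1,2-shift to an adjacent carbon would produce a more-substituted cation than the one already present, so no rearrangement occurs.

no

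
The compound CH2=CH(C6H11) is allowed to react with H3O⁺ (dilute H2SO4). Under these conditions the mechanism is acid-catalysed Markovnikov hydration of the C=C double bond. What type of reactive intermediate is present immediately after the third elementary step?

Step 1: Electrophilic addition begins with the π(C=C) electrons forming a bond to the proton of H3O⁺. Following Markovnikov's rule, the resulting cation is secondary. H2O is released.
Step 2: A hydride (H with its bonding pair) migrates from the adjacent cyclohexyl carbon to the cationic centre — a 1,2-hydride shift — upgrading the secondary cation to a tertiary one.
Step 3: A lone pair on the oxygen of H2O attacks the carbocation, forming a C–O bond and an oxonium ion (a protonated alcohol).
After step 3 the species present is an oxonium ion.

oxonium ion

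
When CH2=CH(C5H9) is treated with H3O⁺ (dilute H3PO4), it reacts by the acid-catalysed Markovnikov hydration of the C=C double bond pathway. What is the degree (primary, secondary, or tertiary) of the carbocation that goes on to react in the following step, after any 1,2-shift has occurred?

tertiary

Step 1: Electrophilic addition begins with the π(C=C) electrons forming a bond to the proton of H3O⁺. Following Markovnikov's rule, the resulting cation is secondary. H2O is released.
Step 2: Carbocation rearrangement: a 1,2-hydride shift from the adjacent cyclopentyl carbon converts the initially-formed secondary cation into the more stable tertiary cation.
The cation rearranges from secondary to tertiary via a 1,2-hydride shift from the adjacent cyclopentyl carbon; the tertiary cation is what reacts next.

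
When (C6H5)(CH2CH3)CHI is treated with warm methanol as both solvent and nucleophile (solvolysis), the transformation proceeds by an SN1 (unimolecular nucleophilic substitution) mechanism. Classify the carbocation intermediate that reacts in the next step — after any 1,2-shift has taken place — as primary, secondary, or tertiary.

Step 1: Unassisted departure of I⁻ (taking the C–I bonding pair) generates a secondary carbocation.
No single 1,2-shift to an adjacent carbon would give a more-substituted cation, so no rearrangement occurs.

secondary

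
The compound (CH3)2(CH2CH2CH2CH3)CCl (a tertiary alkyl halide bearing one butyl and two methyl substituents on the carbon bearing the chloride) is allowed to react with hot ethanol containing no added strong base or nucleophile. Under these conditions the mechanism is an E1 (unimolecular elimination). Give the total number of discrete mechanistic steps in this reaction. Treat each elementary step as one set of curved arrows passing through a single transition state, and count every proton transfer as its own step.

2

Step 1: Unassisted departure of Cl⁻ (taking the C–Cl bonding pair) generates a tertiary carbocation.
(No 1,2-shift: no single shift to an adjacent carbon would give a more stable cation.)
Step 2: A weak base (an ethanol molecule from the solvent) removes a proton from a carbon adjacent to the cationic centre; the electrons of that C–H bond become the new π(C=C) bond, giving the alkene.
Total: 2 elementary steps.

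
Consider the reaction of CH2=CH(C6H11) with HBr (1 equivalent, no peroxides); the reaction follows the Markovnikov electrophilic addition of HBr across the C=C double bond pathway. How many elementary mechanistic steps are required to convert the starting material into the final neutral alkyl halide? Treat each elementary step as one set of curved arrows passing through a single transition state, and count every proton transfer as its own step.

3

Step 1: Protonation of the alkene by HBr: the π bond acts as the nucleophile and picks up H⁺, giving the more stable (Markovnikov) secondary carbocation. The H–Br bond breaks heterolytically, releasing Br⁻.
Step 2: A 1,2-hydride shift from the adjacent cyclohexyl carbon moves the positive charge from the secondary centre to an adjacent carbon, generating a more stable tertiary carbocation.
Step 3: The Br⁻ anion donates a lone pair to the carbocation, forming the new C–Br σ-bond and giving the neutral alkyl halide.
Total: 3 elementary steps.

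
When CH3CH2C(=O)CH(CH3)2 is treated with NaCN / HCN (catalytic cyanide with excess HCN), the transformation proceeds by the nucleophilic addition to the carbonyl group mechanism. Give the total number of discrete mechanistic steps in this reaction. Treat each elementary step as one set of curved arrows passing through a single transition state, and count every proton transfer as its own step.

Step 1: A lone pair / filled orbital on CN⁻ attacks the electrophilic carbonyl carbon; the π(C=O) electrons shift onto oxygen, producing a tetrahedral alkoxide intermediate.
Step 2: The alkoxide is protonated in situ by undissociated HCN, yielding a cyanohydrin; the CN⁻ so formed carries on the cycle.
Total: 2 elementary steps.

2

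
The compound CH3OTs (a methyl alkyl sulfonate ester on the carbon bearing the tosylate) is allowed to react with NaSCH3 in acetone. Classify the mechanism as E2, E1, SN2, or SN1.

SN2

Conditions: a methyl substrate with a strong nucleophile in the polar aprotic solvent acetone.
These conditions are the textbook signature of the SN2 pathway.
An unhindered substrate with a strong nucleophile in a polar aprotic solvent favours one-step backside displacement.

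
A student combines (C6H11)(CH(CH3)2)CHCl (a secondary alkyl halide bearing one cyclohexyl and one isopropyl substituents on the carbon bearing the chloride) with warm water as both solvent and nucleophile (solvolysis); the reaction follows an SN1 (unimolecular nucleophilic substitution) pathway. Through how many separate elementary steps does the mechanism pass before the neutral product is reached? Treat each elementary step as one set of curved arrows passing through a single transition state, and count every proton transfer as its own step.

4

Step 1: Rate-determining heterolysis of the C–Cl bond gives Cl⁻ and a secondary carbocation.
Step 2: Carbocation rearrangement: a 1,2-hydride shift from the adjacent cyclohexyl carbon converts the initially-formed secondary cation into the more stable tertiary cation.
Step 3: Nucleophilic capture: the oxygen of H2O bonds to the cationic carbon, producing an oxonium-ion intermediate.
Step 4: Deprotonation of the oxonium oxygen by solvent water yields the neutral alcohol.
Total: 4 elementary steps.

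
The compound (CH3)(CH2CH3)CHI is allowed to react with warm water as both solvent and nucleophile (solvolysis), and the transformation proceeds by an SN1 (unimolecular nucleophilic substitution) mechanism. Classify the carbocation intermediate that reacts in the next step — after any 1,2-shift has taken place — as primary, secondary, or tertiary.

Step 1: Unassisted departure of I⁻ (taking the C–I bonding pair) generates a secondary carbocation.
No single 1,2-shift to an adjacent carbon would give a more-substituted cation, so no rearrangement occurs.

secondary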